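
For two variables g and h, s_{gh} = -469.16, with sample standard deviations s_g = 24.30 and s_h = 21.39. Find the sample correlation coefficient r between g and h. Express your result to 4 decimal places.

r = Cov(g,h) / (s_g · s_h) = -469.16 / (24.30 × 21.39)
  = -469.16 / 519.7770 ≈ -0.9026

-0.9026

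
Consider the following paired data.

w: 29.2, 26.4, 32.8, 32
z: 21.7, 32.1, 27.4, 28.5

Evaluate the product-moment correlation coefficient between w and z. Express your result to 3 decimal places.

-0.270

n = 4, Σw = 120.4, Σz = 109.7, Σw² = 3649.44, Σz² = 3064.31, Σwz = 3291.8
nΣwz − ΣwΣz = 13167.2 − 13207.88 = -40.68
nΣw² − (Σw)² = 14597.76 − 14496.16 = 101.6; nΣz² − (Σz)² = 12257.24 − 12034.09 = 223.15
r = -40.68 / √(101.6 × 223.15) = -40.68 / 150.5724 ≈ -0.270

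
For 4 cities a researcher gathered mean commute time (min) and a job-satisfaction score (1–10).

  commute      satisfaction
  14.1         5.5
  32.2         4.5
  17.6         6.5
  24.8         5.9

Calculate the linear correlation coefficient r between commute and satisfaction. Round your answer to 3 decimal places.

n = 4, Σx = 88.7, Σy = 22.4, Σx² = 2160.45, Σy² = 127.56, Σxy = 483.17
nΣxy − ΣxΣy = 1932.68 − 1986.88 = -54.2
nΣx² − (Σx)² = 8641.8 − 7867.69 = 774.11; nΣy² − (Σy)² = 510.24 − 501.76 = 8.48
r = -54.2 / √(774.11 × 8.48) = -54.2 / 81.0213 ≈ -0.669

-0.669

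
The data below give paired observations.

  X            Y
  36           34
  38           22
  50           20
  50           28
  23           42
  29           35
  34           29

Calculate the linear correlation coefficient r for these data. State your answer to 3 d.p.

n = 7, ΣX = 260, ΣY = 210, ΣX² = 10266, ΣY² = 6654, ΣXY = 7427
nΣXY − ΣXΣY = 51989 − 54600 = -2611
nΣX² − (ΣX)² = 71862 − 67600 = 4262; nΣY² − (ΣY)² = 46578 − 44100 = 2478
r = -2611 / √(4262 × 2478) = -2611 / 3249.8055 ≈ -0.803

-0.803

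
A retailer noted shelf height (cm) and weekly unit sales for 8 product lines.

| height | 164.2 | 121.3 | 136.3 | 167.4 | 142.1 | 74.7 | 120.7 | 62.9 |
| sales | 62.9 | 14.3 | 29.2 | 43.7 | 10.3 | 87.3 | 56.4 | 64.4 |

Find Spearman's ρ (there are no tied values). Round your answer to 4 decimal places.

-0.5000

Rank height: 7, 4, 5, 8, 6, 2, 3, 1
Rank sales: 6, 2, 3, 4, 1, 8, 5, 7
d = rank(height) − rank(sales): 1, 2, 2, 4, 5, -6, -2, -6; Σd² = 126
ρ = 1 − 6Σd² / [n(n²−1)] = 1 − 6×126 / (8×63) = 1 − 756/504 ≈ -0.5000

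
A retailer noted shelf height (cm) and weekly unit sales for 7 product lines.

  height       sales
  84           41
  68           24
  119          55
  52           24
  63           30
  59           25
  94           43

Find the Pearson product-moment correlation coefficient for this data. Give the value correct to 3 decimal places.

0.967

n = 7, Σx = 539, Σy = 242, Σx² = 44831, Σy² = 9232, Σxy = 20276
nΣxy − ΣxΣy = 141932 − 130438 = 11494
nΣx² − (Σx)² = 313817 − 290521 = 23296; nΣy² − (Σy)² = 64624 − 58564 = 6060
r = 11494 / √(23296 × 6060) = 11494 / 11881.6565 ≈ 0.967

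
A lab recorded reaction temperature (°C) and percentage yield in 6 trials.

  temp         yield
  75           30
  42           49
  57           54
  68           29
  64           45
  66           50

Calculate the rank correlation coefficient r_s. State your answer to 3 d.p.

Rank temp: 6, 1, 2, 5, 3, 4
Rank yield: 2, 4, 6, 1, 3, 5
d = rank(temp) − rank(yield): 4, -3, -4, 4, 0, -1; Σd² = 58
ρ = 1 − 6Σd² / [n(n²−1)] = 1 − 6×58 / (6×35) = 1 − 348/210 ≈ -0.657

-0.657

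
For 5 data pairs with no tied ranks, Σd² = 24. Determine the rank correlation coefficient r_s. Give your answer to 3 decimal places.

-0.200

ρ = 1 − 6Σd² / [n(n²−1)] = 1 − 6×24 / (5×24)
  = 1 − 144/120 = 1 − 1.2000 ≈ -0.200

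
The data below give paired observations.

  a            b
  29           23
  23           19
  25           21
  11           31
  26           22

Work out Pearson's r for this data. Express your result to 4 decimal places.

-0.8040

n = 5, Σa = 114, Σb = 116, Σa² = 2792, Σb² = 2776, Σab = 2542
nΣab − ΣaΣb = 12710 − 13224 = -514
nΣa² − (Σa)² = 13960 − 12996 = 964; nΣb² − (Σb)² = 13880 − 13456 = 424
r = -514 / √(964 × 424) = -514 / 639.3246 ≈ -0.8040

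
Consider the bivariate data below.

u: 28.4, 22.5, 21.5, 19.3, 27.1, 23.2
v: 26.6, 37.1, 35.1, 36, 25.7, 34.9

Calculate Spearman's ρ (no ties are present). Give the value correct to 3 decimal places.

-0.771

Rank u: 6, 3, 2, 1, 5, 4
Rank v: 2, 6, 4, 5, 1, 3
d = rank(u) − rank(v): 4, -3, -2, -4, 4, 1; Σd² = 62
ρ = 1 − 6Σd² / [n(n²−1)] = 1 − 6×62 / (6×35) = 1 − 372/210 ≈ -0.771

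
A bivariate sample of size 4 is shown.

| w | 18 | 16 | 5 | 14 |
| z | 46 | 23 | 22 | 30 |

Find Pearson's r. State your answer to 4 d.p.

n = 4, Σw = 53, Σz = 121, Σw² = 801, Σz² = 4029, Σwz = 1726
nΣwz − ΣwΣz = 6904 − 6413 = 491
nΣw² − (Σw)² = 3204 − 2809 = 395; nΣz² − (Σz)² = 16116 − 14641 = 1475
r = 491 / √(395 × 1475) = 491 / 763.2988 ≈ 0.6433

0.6433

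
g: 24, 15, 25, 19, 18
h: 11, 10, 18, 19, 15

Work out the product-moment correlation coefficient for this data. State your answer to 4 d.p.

0.3003

n = 5, Σg = 101, Σh = 73, Σg² = 2111, Σh² = 1131, Σgh = 1495
nΣgh − ΣgΣh = 7475 − 7373 = 102
nΣg² − (Σg)² = 10555 − 10201 = 354; nΣh² − (Σh)² = 5655 − 5329 = 326
r = 102 / √(354 × 326) = 102 / 339.7116 ≈ 0.3003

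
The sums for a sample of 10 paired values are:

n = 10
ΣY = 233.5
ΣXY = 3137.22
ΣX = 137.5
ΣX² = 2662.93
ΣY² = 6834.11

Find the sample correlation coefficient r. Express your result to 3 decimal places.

r = (nΣXY − ΣXΣY) / √[(nΣX² − (ΣX)²)(nΣY² − (ΣY)²)]
Numerator: 10×3137.22 − 137.5×233.5 = -734.05
Denominator: √[(26629.3 − 18906.25)(68341.1 − 54522.25)] = √[7723.05 × 13818.85] = 10330.7149
r = -734.05 / 10330.7149 ≈ -0.071

-0.071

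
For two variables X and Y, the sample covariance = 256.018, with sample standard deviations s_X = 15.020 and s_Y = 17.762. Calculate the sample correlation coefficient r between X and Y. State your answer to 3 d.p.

0.960

r = Cov(X,Y) / (s_X · s_Y) = 256.018 / (15.020 × 17.762)
  = 256.018 / 266.7852 ≈ 0.960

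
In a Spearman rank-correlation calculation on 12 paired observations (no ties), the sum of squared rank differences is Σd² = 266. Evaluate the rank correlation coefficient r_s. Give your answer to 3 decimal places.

ρ = 1 − 6Σd² / [n(n²−1)] = 1 − 6×266 / (12×143)
  = 1 − 1596/1716 = 1 − 0.9301 ≈ 0.070

0.070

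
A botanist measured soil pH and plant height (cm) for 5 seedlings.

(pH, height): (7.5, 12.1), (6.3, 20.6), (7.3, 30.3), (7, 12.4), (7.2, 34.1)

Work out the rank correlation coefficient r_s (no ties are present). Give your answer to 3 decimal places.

Rank pH: 5, 1, 4, 2, 3
Rank height: 1, 3, 4, 2, 5
d = rank(pH) − rank(height): 4, -2, 0, 0, -2; Σd² = 24
ρ = 1 − 6Σd² / [n(n²−1)] = 1 − 6×24 / (5×24) = 1 − 144/120 ≈ -0.200

-0.200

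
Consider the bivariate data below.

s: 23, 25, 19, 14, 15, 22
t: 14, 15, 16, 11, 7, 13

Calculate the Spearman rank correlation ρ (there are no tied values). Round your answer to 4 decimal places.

Rank s: 5, 6, 3, 1, 2, 4
Rank t: 4, 5, 6, 2, 1, 3
d = rank(s) − rank(t): 1, 1, -3, -1, 1, 1; Σd² = 14
ρ = 1 − 6Σd² / [n(n²−1)] = 1 − 6×14 / (6×35) = 1 − 84/210 ≈ 0.6000

0.6000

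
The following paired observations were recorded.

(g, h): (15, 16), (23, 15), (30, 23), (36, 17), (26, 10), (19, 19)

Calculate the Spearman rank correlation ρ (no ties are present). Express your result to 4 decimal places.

Rank g: 1, 3, 5, 6, 4, 2
Rank h: 3, 2, 6, 4, 1, 5
d = rank(g) − rank(h): -2, 1, -1, 2, 3, -3; Σd² = 28
ρ = 1 − 6Σd² / [n(n²−1)] = 1 − 6×28 / (6×35) = 1 − 168/210 ≈ 0.2000

0.2000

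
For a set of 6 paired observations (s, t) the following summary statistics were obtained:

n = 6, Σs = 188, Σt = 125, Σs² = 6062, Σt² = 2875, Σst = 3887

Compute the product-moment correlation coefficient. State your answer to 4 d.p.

r = (nΣst − ΣsΣt) / √[(nΣs² − (Σs)²)(nΣt² − (Σt)²)]
Numerator: 6×3887 − 188×125 = -178
Denominator: √[(36372 − 35344)(17250 − 15625)] = √[1028 × 1625] = 1292.4782
r = -178 / 1292.4782 ≈ -0.1377

-0.1377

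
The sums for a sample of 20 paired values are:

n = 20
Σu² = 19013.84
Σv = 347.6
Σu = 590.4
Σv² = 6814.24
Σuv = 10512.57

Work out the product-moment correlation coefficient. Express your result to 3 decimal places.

0.227

r = (nΣuv − ΣuΣv) / √[(nΣu² − (Σu)²)(nΣv² − (Σv)²)]
Numerator: 20×10512.57 − 590.4×347.6 = 5028.36
Denominator: √[(380276.8 − 348572.16)(136284.8 − 120825.76)] = √[31704.64 × 15459.04] = 22138.7285
r = 5028.36 / 22138.7285 ≈ 0.227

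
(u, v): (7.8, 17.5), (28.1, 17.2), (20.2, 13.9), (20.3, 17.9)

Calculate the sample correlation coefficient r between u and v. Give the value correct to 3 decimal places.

-0.133

n = 4, Σu = 76.4, Σv = 66.5, Σu² = 1670.58, Σv² = 1115.71, Σuv = 1263.97
nΣuv − ΣuΣv = 5055.88 − 5080.6 = -24.72
nΣu² − (Σu)² = 6682.32 − 5836.96 = 845.36; nΣv² − (Σv)² = 4462.84 − 4422.25 = 40.59
r = -24.72 / √(845.36 × 40.59) = -24.72 / 185.2381 ≈ -0.133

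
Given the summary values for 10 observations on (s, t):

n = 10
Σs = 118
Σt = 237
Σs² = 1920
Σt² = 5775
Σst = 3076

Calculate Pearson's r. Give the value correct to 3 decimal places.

r = (nΣst − ΣsΣt) / √[(nΣs² − (Σs)²)(nΣt² − (Σt)²)]
Numerator: 10×3076 − 118×237 = 2794
Denominator: √[(19200 − 13924)(57750 − 56169)] = √[5276 × 1581] = 2888.1406
r = 2794 / 2888.1406 ≈ 0.967

0.967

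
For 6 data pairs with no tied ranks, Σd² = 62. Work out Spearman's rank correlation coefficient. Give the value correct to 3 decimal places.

-0.771

ρ = 1 − 6Σd² / [n(n²−1)] = 1 − 6×62 / (6×35)
  = 1 − 372/210 = 1 − 1.7714 ≈ -0.771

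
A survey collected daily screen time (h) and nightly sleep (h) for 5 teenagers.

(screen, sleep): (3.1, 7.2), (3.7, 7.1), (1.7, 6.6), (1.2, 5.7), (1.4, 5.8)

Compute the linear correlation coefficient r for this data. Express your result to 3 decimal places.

n = 5, Σx = 11.1, Σy = 32.4, Σx² = 29.59, Σy² = 211.94, Σxy = 74.77
nΣxy − ΣxΣy = 373.85 − 359.64 = 14.21
nΣx² − (Σx)² = 147.95 − 123.21 = 24.74; nΣy² − (Σy)² = 1059.7 − 1049.76 = 9.94
r = 14.21 / √(24.74 × 9.94) = 14.21 / 15.6817 ≈ 0.906

0.906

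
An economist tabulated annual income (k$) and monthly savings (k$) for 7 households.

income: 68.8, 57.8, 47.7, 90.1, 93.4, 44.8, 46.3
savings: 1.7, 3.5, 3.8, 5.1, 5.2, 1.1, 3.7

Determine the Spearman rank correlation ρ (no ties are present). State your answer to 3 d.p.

Rank income: 5, 4, 3, 6, 7, 1, 2
Rank savings: 2, 3, 5, 6, 7, 1, 4
d = rank(income) − rank(savings): 3, 1, -2, 0, 0, 0, -2; Σd² = 18
ρ = 1 − 6Σd² / [n(n²−1)] = 1 − 6×18 / (7×48) = 1 − 108/336 ≈ 0.679

0.679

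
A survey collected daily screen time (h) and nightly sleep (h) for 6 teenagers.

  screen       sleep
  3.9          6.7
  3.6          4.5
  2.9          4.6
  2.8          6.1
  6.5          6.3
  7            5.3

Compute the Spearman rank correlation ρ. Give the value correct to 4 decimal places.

0.2571

Rank screen: 4, 3, 2, 1, 5, 6
Rank sleep: 6, 1, 2, 4, 5, 3
d = rank(screen) − rank(sleep): -2, 2, 0, -3, 0, 3; Σd² = 26
ρ = 1 − 6Σd² / [n(n²−1)] = 1 − 6×26 / (6×35) = 1 − 156/210 ≈ 0.2571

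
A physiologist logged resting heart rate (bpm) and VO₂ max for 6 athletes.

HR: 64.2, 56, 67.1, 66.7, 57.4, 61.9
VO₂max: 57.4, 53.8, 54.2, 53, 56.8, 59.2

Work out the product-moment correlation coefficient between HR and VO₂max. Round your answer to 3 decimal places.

-0.187

n = 6, Σx = 373.3, Σy = 334.4, Σx² = 23335.31, Σy² = 18666.72, Σxy = 20794.6
nΣxy − ΣxΣy = 124767.6 − 124831.52 = -63.92
nΣx² − (Σx)² = 140011.86 − 139352.89 = 658.97; nΣy² − (Σy)² = 112000.32 − 111823.36 = 176.96
r = -63.92 / √(658.97 × 176.96) = -63.92 / 341.4840 ≈ -0.187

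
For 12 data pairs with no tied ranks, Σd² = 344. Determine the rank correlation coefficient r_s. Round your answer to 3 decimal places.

ρ = 1 − 6Σd² / [n(n²−1)] = 1 − 6×344 / (12×143)
  = 1 − 2064/1716 = 1 − 1.2028 ≈ -0.203

-0.203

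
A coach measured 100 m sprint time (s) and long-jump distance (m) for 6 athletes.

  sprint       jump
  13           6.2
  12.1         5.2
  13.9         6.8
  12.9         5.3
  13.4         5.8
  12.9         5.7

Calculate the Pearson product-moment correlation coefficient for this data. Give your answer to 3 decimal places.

n = 6, Σx = 78.2, Σy = 35, Σx² = 1021, Σy² = 205.94, Σxy = 457.66
nΣxy − ΣxΣy = 2745.96 − 2737 = 8.96
nΣx² − (Σx)² = 6126 − 6115.24 = 10.76; nΣy² − (Σy)² = 1235.64 − 1225 = 10.64
r = 8.96 / √(10.76 × 10.64) = 8.96 / 10.6998 ≈ 0.837

0.837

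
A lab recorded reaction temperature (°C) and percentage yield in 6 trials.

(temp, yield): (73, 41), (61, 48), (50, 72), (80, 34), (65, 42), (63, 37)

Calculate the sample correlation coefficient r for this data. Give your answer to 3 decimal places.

-0.844

n = 6, Σx = 392, Σy = 274, Σx² = 26144, Σy² = 13458, Σxy = 17302
nΣxy − ΣxΣy = 103812 − 107408 = -3596
nΣx² − (Σx)² = 156864 − 153664 = 3200; nΣy² − (Σy)² = 80748 − 75076 = 5672
r = -3596 / √(3200 × 5672) = -3596 / 4260.3286 ≈ -0.844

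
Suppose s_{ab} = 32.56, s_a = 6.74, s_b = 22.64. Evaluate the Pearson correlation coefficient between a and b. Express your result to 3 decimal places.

r = Cov(a,b) / (s_a · s_b) = 32.56 / (6.74 × 22.64)
  = 32.56 / 152.5936 ≈ 0.213

0.213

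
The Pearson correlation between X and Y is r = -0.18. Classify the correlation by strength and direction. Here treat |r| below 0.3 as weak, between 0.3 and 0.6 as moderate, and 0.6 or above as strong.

weak negative

r = -0.18 < 0 so the relationship is negative.
|r| = 0.18, which falls in the weak range.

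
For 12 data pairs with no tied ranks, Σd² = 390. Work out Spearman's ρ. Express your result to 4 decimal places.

ρ = 1 − 6Σd² / [n(n²−1)] = 1 − 6×390 / (12×143)
  = 1 − 2340/1716 = 1 − 1.36364 ≈ -0.3636

-0.3636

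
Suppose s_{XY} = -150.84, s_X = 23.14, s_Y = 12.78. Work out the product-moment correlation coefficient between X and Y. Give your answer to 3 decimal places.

r = Cov(X,Y) / (s_X · s_Y) = -150.84 / (23.14 × 12.78)
  = -150.84 / 295.7292 ≈ -0.510

-0.510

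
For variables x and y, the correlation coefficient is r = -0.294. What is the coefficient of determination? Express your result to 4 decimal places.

r² = (-0.294)² = 0.0864

0.0864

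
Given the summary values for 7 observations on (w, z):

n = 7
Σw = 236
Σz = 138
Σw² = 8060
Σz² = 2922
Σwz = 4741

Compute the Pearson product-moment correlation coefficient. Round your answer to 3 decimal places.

0.613

r = (nΣwz − ΣwΣz) / √[(nΣw² − (Σw)²)(nΣz² − (Σz)²)]
Numerator: 7×4741 − 236×138 = 619
Denominator: √[(56420 − 55696)(20454 − 19044)] = √[724 × 1410] = 1010.3663
r = 619 / 1010.3663 ≈ 0.613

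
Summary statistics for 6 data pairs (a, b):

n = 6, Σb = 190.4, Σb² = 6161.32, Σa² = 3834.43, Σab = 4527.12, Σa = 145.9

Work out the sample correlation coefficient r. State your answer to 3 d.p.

-0.556

r = (nΣab − ΣaΣb) / √[(nΣa² − (Σa)²)(nΣb² − (Σb)²)]
Numerator: 6×4527.12 − 145.9×190.4 = -616.64
Denominator: √[(23006.58 − 21286.81)(36967.92 − 36252.16)] = √[1719.77 × 715.76] = 1109.4785
r = -616.64 / 1109.4785 ≈ -0.556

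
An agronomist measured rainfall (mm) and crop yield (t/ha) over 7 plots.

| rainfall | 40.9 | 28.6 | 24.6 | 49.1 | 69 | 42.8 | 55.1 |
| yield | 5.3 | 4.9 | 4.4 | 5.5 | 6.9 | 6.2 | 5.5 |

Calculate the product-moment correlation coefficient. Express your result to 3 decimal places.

0.867

n = 7, Σx = 310.1, Σy = 38.7, Σx² = 15135.59, Σy² = 218.01, Σxy = 1779.71
nΣxy − ΣxΣy = 12457.97 − 12000.87 = 457.1
nΣx² − (Σx)² = 105949.13 − 96162.01 = 9787.12; nΣy² − (Σy)² = 1526.07 − 1497.69 = 28.38
r = 457.1 / √(9787.12 × 28.38) = 457.1 / 527.0280 ≈ 0.867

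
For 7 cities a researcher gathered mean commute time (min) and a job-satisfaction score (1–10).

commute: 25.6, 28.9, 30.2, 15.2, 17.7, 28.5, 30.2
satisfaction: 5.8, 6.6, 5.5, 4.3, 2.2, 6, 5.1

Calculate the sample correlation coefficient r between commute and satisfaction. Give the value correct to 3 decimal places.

n = 7, Σx = 176.3, Σy = 35.5, Σx² = 4671.23, Σy² = 192.79, Σxy = 934.64
nΣxy − ΣxΣy = 6542.48 − 6258.65 = 283.83
nΣx² − (Σx)² = 32698.61 − 31081.69 = 1616.92; nΣy² − (Σy)² = 1349.53 − 1260.25 = 89.28
r = 283.83 / √(1616.92 × 89.28) = 283.83 / 379.9455 ≈ 0.747

0.747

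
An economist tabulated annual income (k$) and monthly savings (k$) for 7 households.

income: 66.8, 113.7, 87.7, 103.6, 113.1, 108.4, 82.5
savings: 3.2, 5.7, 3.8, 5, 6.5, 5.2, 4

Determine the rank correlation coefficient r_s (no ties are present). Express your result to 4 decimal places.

0.9286

Rank income: 1, 7, 3, 4, 6, 5, 2
Rank savings: 1, 6, 2, 4, 7, 5, 3
d = rank(income) − rank(savings): 0, 1, 1, 0, -1, 0, -1; Σd² = 4
ρ = 1 − 6Σd² / [n(n²−1)] = 1 − 6×4 / (7×48) = 1 − 24/336 ≈ 0.9286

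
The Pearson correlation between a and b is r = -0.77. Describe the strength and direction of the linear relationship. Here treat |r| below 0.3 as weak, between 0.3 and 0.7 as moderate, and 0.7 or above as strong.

r = -0.77 < 0 so the relationship is negative.
|r| = 0.77, which falls in the strong range.

strong negative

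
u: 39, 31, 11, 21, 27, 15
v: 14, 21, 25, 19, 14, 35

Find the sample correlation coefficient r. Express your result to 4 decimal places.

n = 6, Σu = 144, Σv = 128, Σu² = 3998, Σv² = 3044, Σuv = 2774
nΣuv − ΣuΣv = 16644 − 18432 = -1788
nΣu² − (Σu)² = 23988 − 20736 = 3252; nΣv² − (Σv)² = 18264 − 16384 = 1880
r = -1788 / √(3252 × 1880) = -1788 / 2472.6019 ≈ -0.7231

-0.7231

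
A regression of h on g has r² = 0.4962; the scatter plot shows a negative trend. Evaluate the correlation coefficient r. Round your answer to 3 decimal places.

|r| = √0.4962 = 0.704
The association is negative, so r = −0.704.

-0.704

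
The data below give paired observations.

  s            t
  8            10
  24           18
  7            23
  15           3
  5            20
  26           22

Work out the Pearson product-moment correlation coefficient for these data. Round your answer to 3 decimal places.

n = 6, Σs = 85, Σt = 96, Σs² = 1615, Σt² = 1846, Σst = 1390
nΣst − ΣsΣt = 8340 − 8160 = 180
nΣs² − (Σs)² = 9690 − 7225 = 2465; nΣt² − (Σt)² = 11076 − 9216 = 1860
r = 180 / √(2465 × 1860) = 180 / 2141.2380 ≈ 0.084

0.084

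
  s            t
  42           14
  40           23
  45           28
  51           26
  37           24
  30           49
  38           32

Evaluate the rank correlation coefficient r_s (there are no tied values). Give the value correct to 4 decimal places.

-0.3571

Rank s: 5, 4, 6, 7, 2, 1, 3
Rank t: 1, 2, 5, 4, 3, 7, 6
d = rank(s) − rank(t): 4, 2, 1, 3, -1, -6, -3; Σd² = 76
ρ = 1 − 6Σd² / [n(n²−1)] = 1 − 6×76 / (7×48) = 1 − 456/336 ≈ -0.3571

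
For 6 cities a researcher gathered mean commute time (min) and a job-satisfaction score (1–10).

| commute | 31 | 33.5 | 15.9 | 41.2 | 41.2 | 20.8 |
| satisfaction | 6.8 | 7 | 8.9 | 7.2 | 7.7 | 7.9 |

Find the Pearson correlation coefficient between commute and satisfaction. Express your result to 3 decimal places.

-0.681

n = 6, Σx = 183.6, Σy = 45.5, Σx² = 6163.58, Σy² = 347.99, Σxy = 1365.01
nΣxy − ΣxΣy = 8190.06 − 8353.8 = -163.74
nΣx² − (Σx)² = 36981.48 − 33708.96 = 3272.52; nΣy² − (Σy)² = 2087.94 − 2070.25 = 17.69
r = -163.74 / √(3272.52 × 17.69) = -163.74 / 240.6052 ≈ -0.681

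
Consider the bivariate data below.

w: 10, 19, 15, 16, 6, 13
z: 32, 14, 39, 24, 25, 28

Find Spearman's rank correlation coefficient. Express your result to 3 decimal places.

-0.486

Rank w: 2, 6, 4, 5, 1, 3
Rank z: 5, 1, 6, 2, 3, 4
d = rank(w) − rank(z): -3, 5, -2, 3, -2, -1; Σd² = 52
ρ = 1 − 6Σd² / [n(n²−1)] = 1 − 6×52 / (6×35) = 1 − 312/210 ≈ -0.486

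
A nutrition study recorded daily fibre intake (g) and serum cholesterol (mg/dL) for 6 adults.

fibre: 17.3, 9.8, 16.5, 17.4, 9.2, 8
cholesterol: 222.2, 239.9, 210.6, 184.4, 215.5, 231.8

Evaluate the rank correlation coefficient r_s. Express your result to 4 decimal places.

-0.6000

Rank fibre: 5, 3, 4, 6, 2, 1
Rank cholesterol: 4, 6, 2, 1, 3, 5
d = rank(fibre) − rank(cholesterol): 1, -3, 2, 5, -1, -4; Σd² = 56
ρ = 1 − 6Σd² / [n(n²−1)] = 1 − 6×56 / (6×35) = 1 − 336/210 ≈ -0.6000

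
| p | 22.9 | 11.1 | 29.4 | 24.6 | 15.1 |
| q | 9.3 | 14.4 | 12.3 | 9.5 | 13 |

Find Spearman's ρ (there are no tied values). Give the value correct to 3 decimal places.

Rank p: 3, 1, 5, 4, 2
Rank q: 1, 5, 3, 2, 4
d = rank(p) − rank(q): 2, -4, 2, 2, -2; Σd² = 32
ρ = 1 − 6Σd² / [n(n²−1)] = 1 − 6×32 / (5×24) = 1 − 192/120 ≈ -0.600

-0.600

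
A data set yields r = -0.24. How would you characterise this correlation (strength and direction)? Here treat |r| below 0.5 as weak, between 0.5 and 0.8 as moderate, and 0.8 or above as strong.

weak negative

r = -0.24 < 0 so the relationship is negative.
|r| = 0.24, which falls in the weak range.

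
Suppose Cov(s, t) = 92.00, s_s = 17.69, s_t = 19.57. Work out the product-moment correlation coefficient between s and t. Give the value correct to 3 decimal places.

r = Cov(s,t) / (s_s · s_t) = 92.00 / (17.69 × 19.57)
  = 92.00 / 346.1933 ≈ 0.266

0.266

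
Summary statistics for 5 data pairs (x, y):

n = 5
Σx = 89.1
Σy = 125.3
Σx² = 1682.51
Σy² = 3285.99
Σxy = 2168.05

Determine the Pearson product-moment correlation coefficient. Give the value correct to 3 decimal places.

-0.551

r = (nΣxy − ΣxΣy) / √[(nΣx² − (Σx)²)(nΣy² − (Σy)²)]
Numerator: 5×2168.05 − 89.1×125.3 = -323.98
Denominator: √[(8412.55 − 7938.81)(16429.95 − 15700.09)] = √[473.74 × 729.86] = 588.0169
r = -323.98 / 588.0169 ≈ -0.551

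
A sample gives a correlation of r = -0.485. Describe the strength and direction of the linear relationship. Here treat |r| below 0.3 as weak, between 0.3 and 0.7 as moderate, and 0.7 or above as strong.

moderate negative

r = -0.485 < 0 so the relationship is negative.
|r| = 0.485, which falls in the moderate range.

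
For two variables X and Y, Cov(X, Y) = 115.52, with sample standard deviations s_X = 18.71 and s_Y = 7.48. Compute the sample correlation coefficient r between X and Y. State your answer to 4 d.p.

r = Cov(X,Y) / (s_X · s_Y) = 115.52 / (18.71 × 7.48)
  = 115.52 / 139.9508 ≈ 0.8254

0.8254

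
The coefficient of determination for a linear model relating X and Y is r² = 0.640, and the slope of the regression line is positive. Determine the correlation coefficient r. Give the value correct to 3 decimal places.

|r| = √0.640 = 0.800
The association is positive, so r = 0.800.

0.800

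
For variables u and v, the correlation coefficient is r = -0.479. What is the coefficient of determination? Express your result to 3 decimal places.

0.229

r² = (-0.479)² = 0.229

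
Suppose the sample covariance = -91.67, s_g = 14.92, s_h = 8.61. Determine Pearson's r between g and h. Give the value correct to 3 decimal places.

-0.714

r = Cov(g,h) / (s_g · s_h) = -91.67 / (14.92 × 8.61)
  = -91.67 / 128.4612 ≈ -0.714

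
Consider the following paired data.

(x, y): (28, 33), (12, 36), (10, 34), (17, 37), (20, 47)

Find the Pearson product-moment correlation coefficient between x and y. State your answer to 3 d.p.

n = 5, Σx = 87, Σy = 187, Σx² = 1717, Σy² = 7119, Σxy = 3265
nΣxy − ΣxΣy = 16325 − 16269 = 56
nΣx² − (Σx)² = 8585 − 7569 = 1016; nΣy² − (Σy)² = 35595 − 34969 = 626
r = 56 / √(1016 × 626) = 56 / 797.5061 ≈ 0.070

0.070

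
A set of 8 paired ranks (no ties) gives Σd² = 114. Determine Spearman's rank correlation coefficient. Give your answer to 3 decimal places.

-0.357

ρ = 1 − 6Σd² / [n(n²−1)] = 1 − 6×114 / (8×63)
  = 1 − 684/504 = 1 − 1.3571 ≈ -0.357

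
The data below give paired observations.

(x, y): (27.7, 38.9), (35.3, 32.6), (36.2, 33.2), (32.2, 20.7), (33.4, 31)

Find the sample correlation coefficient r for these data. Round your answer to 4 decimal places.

n = 5, Σx = 164.8, Σy = 156.4, Σx² = 5476.22, Σy² = 5067.7, Σxy = 5132.09
nΣxy − ΣxΣy = 25660.45 − 25774.72 = -114.27
nΣx² − (Σx)² = 27381.1 − 27159.04 = 222.06; nΣy² − (Σy)² = 25338.5 − 24460.96 = 877.54
r = -114.27 / √(222.06 × 877.54) = -114.27 / 441.4369 ≈ -0.2589

-0.2589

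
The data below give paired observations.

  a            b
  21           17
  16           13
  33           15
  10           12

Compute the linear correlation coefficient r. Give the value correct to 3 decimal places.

0.616

n = 4, Σa = 80, Σb = 57, Σa² = 1886, Σb² = 827, Σab = 1180
nΣab − ΣaΣb = 4720 − 4560 = 160
nΣa² − (Σa)² = 7544 − 6400 = 1144; nΣb² − (Σb)² = 3308 − 3249 = 59
r = 160 / √(1144 × 59) = 160 / 259.7999 ≈ 0.616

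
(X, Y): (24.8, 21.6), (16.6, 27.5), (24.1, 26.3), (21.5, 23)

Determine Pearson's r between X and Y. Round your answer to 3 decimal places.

n = 4, ΣX = 87, ΣY = 98.4, ΣX² = 1933.66, ΣY² = 2443.5, ΣXY = 2120.51
nΣXY − ΣXΣY = 8482.04 − 8560.8 = -78.76
nΣX² − (ΣX)² = 7734.64 − 7569 = 165.64; nΣY² − (ΣY)² = 9774 − 9682.56 = 91.44
r = -78.76 / √(165.64 × 91.44) = -78.76 / 123.0696 ≈ -0.640

-0.640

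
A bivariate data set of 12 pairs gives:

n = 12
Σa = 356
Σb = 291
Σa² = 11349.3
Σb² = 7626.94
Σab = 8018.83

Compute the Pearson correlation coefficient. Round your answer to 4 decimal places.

r = (nΣab − ΣaΣb) / √[(nΣa² − (Σa)²)(nΣb² − (Σb)²)]
Numerator: 12×8018.83 − 356×291 = -7370.04
Denominator: √[(136191.6 − 126736)(91523.28 − 84681)] = √[9455.6 × 6842.28] = 8043.4982
r = -7370.04 / 8043.4982 ≈ -0.9163

-0.9163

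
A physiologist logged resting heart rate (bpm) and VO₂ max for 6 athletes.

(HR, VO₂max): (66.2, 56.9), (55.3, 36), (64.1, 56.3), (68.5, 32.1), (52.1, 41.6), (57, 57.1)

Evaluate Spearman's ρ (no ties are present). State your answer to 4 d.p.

Rank HR: 5, 2, 4, 6, 1, 3
Rank VO₂max: 5, 2, 4, 1, 3, 6
d = rank(HR) − rank(VO₂max): 0, 0, 0, 5, -2, -3; Σd² = 38
ρ = 1 − 6Σd² / [n(n²−1)] = 1 − 6×38 / (6×35) = 1 − 228/210 ≈ -0.0857

-0.0857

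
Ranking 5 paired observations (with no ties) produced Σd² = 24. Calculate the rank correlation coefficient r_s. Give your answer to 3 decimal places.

-0.200

ρ = 1 − 6Σd² / [n(n²−1)] = 1 − 6×24 / (5×24)
  = 1 − 144/120 = 1 − 1.2000 ≈ -0.200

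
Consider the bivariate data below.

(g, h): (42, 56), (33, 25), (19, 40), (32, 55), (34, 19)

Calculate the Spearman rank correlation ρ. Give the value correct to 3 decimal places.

Rank g: 5, 3, 1, 2, 4
Rank h: 5, 2, 3, 4, 1
d = rank(g) − rank(h): 0, 1, -2, -2, 3; Σd² = 18
ρ = 1 − 6Σd² / [n(n²−1)] = 1 − 6×18 / (5×24) = 1 − 108/120 ≈ 0.100

0.100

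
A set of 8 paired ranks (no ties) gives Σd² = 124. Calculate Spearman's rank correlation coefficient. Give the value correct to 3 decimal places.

ρ = 1 − 6Σd² / [n(n²−1)] = 1 − 6×124 / (8×63)
  = 1 − 744/504 = 1 − 1.4762 ≈ -0.476

-0.476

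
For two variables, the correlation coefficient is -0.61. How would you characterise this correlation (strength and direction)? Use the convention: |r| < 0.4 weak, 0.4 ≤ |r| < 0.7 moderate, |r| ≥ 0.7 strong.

r = -0.61 < 0 so the relationship is negative.
|r| = 0.61, which falls in the moderate range.

moderate negative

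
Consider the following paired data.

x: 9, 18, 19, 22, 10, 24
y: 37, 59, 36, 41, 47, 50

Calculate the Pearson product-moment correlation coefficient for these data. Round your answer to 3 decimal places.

n = 6, Σx = 102, Σy = 270, Σx² = 1926, Σy² = 12536, Σxy = 4651
nΣxy − ΣxΣy = 27906 − 27540 = 366
nΣx² − (Σx)² = 11556 − 10404 = 1152; nΣy² − (Σy)² = 75216 − 72900 = 2316
r = 366 / √(1152 × 2316) = 366 / 1633.4112 ≈ 0.224

0.224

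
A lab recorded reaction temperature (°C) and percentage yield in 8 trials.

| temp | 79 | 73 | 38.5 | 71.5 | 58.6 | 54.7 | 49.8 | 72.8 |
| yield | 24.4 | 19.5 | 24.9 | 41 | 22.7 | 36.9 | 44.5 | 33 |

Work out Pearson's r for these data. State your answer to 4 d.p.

n = 8, Σx = 497.9, Σy = 246.9, Σx² = 32370.43, Σy² = 8222.77, Σxy = 15208.4
nΣxy − ΣxΣy = 121667.2 − 122931.51 = -1264.31
nΣx² − (Σx)² = 258963.44 − 247904.41 = 11059.03; nΣy² − (Σy)² = 65782.16 − 60959.61 = 4822.55
r = -1264.31 / √(11059.03 × 4822.55) = -1264.31 / 7302.9258 ≈ -0.1731

-0.1731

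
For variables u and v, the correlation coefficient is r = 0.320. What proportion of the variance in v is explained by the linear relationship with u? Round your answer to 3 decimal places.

r² = (0.320)² = 0.102

0.102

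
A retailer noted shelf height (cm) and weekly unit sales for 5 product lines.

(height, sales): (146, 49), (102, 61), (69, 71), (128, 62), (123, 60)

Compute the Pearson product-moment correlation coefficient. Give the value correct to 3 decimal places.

n = 5, Σx = 568, Σy = 303, Σx² = 67994, Σy² = 18607, Σxy = 33591
nΣxy − ΣxΣy = 167955 − 172104 = -4149
nΣx² − (Σx)² = 339970 − 322624 = 17346; nΣy² − (Σy)² = 93035 − 91809 = 1226
r = -4149 / √(17346 × 1226) = -4149 / 4611.5286 ≈ -0.900

-0.900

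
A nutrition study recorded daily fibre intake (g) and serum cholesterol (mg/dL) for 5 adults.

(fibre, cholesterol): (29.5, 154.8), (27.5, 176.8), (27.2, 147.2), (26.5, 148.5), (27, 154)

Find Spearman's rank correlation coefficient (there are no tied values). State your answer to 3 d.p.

0.600

Rank fibre: 5, 4, 3, 1, 2
Rank cholesterol: 4, 5, 1, 2, 3
d = rank(fibre) − rank(cholesterol): 1, -1, 2, -1, -1; Σd² = 8
ρ = 1 − 6Σd² / [n(n²−1)] = 1 − 6×8 / (5×24) = 1 − 48/120 ≈ 0.600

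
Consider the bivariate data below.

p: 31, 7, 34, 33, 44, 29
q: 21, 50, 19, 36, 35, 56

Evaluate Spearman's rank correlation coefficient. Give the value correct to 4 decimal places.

-0.6571

Rank p: 3, 1, 5, 4, 6, 2
Rank q: 2, 5, 1, 4, 3, 6
d = rank(p) − rank(q): 1, -4, 4, 0, 3, -4; Σd² = 58
ρ = 1 − 6Σd² / [n(n²−1)] = 1 − 6×58 / (6×35) = 1 − 348/210 ≈ -0.6571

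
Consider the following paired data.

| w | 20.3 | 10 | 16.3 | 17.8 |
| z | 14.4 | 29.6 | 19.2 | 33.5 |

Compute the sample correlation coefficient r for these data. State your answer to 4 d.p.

-0.5070

n = 4, Σw = 64.4, Σz = 96.7, Σw² = 1094.62, Σz² = 2574.41, Σwz = 1497.58
nΣwz − ΣwΣz = 5990.32 − 6227.48 = -237.16
nΣw² − (Σw)² = 4378.48 − 4147.36 = 231.12; nΣz² − (Σz)² = 10297.64 − 9350.89 = 946.75
r = -237.16 / √(231.12 × 946.75) = -237.16 / 467.7744 ≈ -0.5070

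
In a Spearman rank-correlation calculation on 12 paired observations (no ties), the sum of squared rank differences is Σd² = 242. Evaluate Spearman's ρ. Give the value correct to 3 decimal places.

0.154

ρ = 1 − 6Σd² / [n(n²−1)] = 1 − 6×242 / (12×143)
  = 1 − 1452/1716 = 1 − 0.8462 ≈ 0.154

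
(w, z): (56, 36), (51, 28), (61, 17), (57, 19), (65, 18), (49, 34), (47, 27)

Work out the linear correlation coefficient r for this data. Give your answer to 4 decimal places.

-0.6613

n = 7, Σw = 386, Σz = 179, Σw² = 21542, Σz² = 4939, Σwz = 9669
nΣwz − ΣwΣz = 67683 − 69094 = -1411
nΣw² − (Σw)² = 150794 − 148996 = 1798; nΣz² − (Σz)² = 34573 − 32041 = 2532
r = -1411 / √(1798 × 2532) = -1411 / 2133.6673 ≈ -0.6613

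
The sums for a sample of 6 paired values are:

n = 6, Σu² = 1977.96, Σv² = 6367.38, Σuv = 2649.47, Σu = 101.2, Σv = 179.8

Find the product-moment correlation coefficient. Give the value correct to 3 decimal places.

-0.744

r = (nΣuv − ΣuΣv) / √[(nΣu² − (Σu)²)(nΣv² − (Σv)²)]
Numerator: 6×2649.47 − 101.2×179.8 = -2298.94
Denominator: √[(11867.76 − 10241.44)(38204.28 − 32328.04)] = √[1626.32 × 5876.24] = 3091.3826
r = -2298.94 / 3091.3826 ≈ -0.744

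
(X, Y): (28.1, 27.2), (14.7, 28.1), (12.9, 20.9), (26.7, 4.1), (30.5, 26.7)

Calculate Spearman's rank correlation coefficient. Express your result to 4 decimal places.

Rank X: 4, 2, 1, 3, 5
Rank Y: 4, 5, 2, 1, 3
d = rank(X) − rank(Y): 0, -3, -1, 2, 2; Σd² = 18
ρ = 1 − 6Σd² / [n(n²−1)] = 1 − 6×18 / (5×24) = 1 − 108/120 ≈ 0.1000

0.1000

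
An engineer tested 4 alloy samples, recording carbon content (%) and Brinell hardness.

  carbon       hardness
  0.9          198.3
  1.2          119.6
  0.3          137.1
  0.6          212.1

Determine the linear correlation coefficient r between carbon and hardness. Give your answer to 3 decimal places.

-0.189

n = 4, Σx = 3, Σy = 667.1, Σx² = 2.7, Σy² = 117409.87, Σxy = 490.38
nΣxy − ΣxΣy = 1961.52 − 2001.3 = -39.78
nΣx² − (Σx)² = 10.8 − 9 = 1.8; nΣy² − (Σy)² = 469639.48 − 445022.41 = 24617.07
r = -39.78 / √(1.8 × 24617.07) = -39.78 / 210.5011 ≈ -0.189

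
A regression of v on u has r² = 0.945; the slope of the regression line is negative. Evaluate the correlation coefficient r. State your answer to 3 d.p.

-0.972

|r| = √0.945 = 0.972
The association is negative, so r = −0.972.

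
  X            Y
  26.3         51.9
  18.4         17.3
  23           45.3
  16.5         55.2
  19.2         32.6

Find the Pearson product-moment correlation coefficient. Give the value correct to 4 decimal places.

0.3200

n = 5, ΣX = 103.4, ΣY = 202.3, ΣX² = 2200.14, ΣY² = 9154.79, ΣXY = 4261.91
nΣXY − ΣXΣY = 21309.55 − 20917.82 = 391.73
nΣX² − (ΣX)² = 11000.7 − 10691.56 = 309.14; nΣY² − (ΣY)² = 45773.95 − 40925.29 = 4848.66
r = 391.73 / √(309.14 × 4848.66) = 391.73 / 1224.3017 ≈ 0.3200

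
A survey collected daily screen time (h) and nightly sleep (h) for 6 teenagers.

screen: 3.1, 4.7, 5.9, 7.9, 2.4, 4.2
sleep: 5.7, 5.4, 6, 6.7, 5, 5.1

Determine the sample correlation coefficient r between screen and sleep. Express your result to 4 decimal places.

0.8664

n = 6, Σx = 28.2, Σy = 33.9, Σx² = 152.32, Σy² = 193.55, Σxy = 164.8
nΣxy − ΣxΣy = 988.8 − 955.98 = 32.82
nΣx² − (Σx)² = 913.92 − 795.24 = 118.68; nΣy² − (Σy)² = 1161.3 − 1149.21 = 12.09
r = 32.82 / √(118.68 × 12.09) = 32.82 / 37.8793 ≈ 0.8664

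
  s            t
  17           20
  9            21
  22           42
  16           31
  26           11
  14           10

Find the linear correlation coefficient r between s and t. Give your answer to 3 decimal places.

0.095

n = 6, Σs = 104, Σt = 135, Σs² = 1982, Σt² = 3787, Σst = 2375
nΣst − ΣsΣt = 14250 − 14040 = 210
nΣs² − (Σs)² = 11892 − 10816 = 1076; nΣt² − (Σt)² = 22722 − 18225 = 4497
r = 210 / √(1076 × 4497) = 210 / 2199.7209 ≈ 0.095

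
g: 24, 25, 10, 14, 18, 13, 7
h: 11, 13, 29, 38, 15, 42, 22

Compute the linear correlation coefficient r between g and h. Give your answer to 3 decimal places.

-0.622

n = 7, Σg = 111, Σh = 170, Σg² = 2039, Σh² = 5048, Σgh = 2381
nΣgh − ΣgΣh = 16667 − 18870 = -2203
nΣg² − (Σg)² = 14273 − 12321 = 1952; nΣh² − (Σh)² = 35336 − 28900 = 6436
r = -2203 / √(1952 × 6436) = -2203 / 3544.4424 ≈ -0.622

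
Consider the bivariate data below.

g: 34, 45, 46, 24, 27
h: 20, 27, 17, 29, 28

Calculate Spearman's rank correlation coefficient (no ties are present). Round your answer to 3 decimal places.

-0.900

Rank g: 3, 4, 5, 1, 2
Rank h: 2, 3, 1, 5, 4
d = rank(g) − rank(h): 1, 1, 4, -4, -2; Σd² = 38
ρ = 1 − 6Σd² / [n(n²−1)] = 1 − 6×38 / (5×24) = 1 − 228/120 ≈ -0.900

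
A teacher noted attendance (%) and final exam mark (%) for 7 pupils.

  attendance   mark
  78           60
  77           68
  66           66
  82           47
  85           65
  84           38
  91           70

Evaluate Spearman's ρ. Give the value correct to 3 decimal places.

Rank attendance: 3, 2, 1, 4, 6, 5, 7
Rank mark: 3, 6, 5, 2, 4, 1, 7
d = rank(attendance) − rank(mark): 0, -4, -4, 2, 2, 4, 0; Σd² = 56
ρ = 1 − 6Σd² / [n(n²−1)] = 1 − 6×56 / (7×48) = 1 − 336/336 ≈ 0.000

0.000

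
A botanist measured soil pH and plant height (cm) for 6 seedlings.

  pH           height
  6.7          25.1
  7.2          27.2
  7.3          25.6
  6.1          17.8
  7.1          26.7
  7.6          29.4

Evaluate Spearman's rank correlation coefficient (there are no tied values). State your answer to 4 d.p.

Rank pH: 2, 4, 5, 1, 3, 6
Rank height: 2, 5, 3, 1, 4, 6
d = rank(pH) − rank(height): 0, -1, 2, 0, -1, 0; Σd² = 6
ρ = 1 − 6Σd² / [n(n²−1)] = 1 − 6×6 / (6×35) = 1 − 36/210 ≈ 0.8286

0.8286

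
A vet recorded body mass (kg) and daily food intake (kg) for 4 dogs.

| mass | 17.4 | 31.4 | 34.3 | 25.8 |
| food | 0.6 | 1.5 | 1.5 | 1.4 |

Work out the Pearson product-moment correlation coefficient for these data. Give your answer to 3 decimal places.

0.924

n = 4, Σx = 108.9, Σy = 5, Σx² = 3130.85, Σy² = 6.82, Σxy = 145.11
nΣxy − ΣxΣy = 580.44 − 544.5 = 35.94
nΣx² − (Σx)² = 12523.4 − 11859.21 = 664.19; nΣy² − (Σy)² = 27.28 − 25 = 2.28
r = 35.94 / √(664.19 × 2.28) = 35.94 / 38.9147 ≈ 0.924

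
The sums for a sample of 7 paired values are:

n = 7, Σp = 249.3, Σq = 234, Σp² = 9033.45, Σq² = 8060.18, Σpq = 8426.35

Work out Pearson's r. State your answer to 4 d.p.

r = (nΣpq − ΣpΣq) / √[(nΣp² − (Σp)²)(nΣq² − (Σq)²)]
Numerator: 7×8426.35 − 249.3×234 = 648.25
Denominator: √[(63234.15 − 62150.49)(56421.26 − 54756)] = √[1083.66 × 1665.26] = 1343.3449
r = 648.25 / 1343.3449 ≈ 0.4826

0.4826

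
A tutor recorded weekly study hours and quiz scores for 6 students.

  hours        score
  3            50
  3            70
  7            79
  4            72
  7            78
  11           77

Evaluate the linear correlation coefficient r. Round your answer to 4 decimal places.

0.6411

n = 6, Σx = 35, Σy = 426, Σx² = 253, Σy² = 30838, Σxy = 2594
nΣxy − ΣxΣy = 15564 − 14910 = 654
nΣx² − (Σx)² = 1518 − 1225 = 293; nΣy² − (Σy)² = 185028 − 181476 = 3552
r = 654 / √(293 × 3552) = 654 / 1020.1647 ≈ 0.6411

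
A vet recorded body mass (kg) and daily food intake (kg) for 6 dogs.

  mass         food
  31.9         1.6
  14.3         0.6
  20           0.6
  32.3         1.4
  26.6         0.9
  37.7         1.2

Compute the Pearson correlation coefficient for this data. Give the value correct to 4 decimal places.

n = 6, Σx = 162.8, Σy = 6.3, Σx² = 4794.24, Σy² = 7.49, Σxy = 186.02
nΣxy − ΣxΣy = 1116.12 − 1025.64 = 90.48
nΣx² − (Σx)² = 28765.44 − 26503.84 = 2261.6; nΣy² − (Σy)² = 44.94 − 39.69 = 5.25
r = 90.48 / √(2261.6 × 5.25) = 90.48 / 108.9651 ≈ 0.8304

0.8304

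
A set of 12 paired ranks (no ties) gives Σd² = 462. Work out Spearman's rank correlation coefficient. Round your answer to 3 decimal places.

ρ = 1 − 6Σd² / [n(n²−1)] = 1 − 6×462 / (12×143)
  = 1 − 2772/1716 = 1 − 1.6154 ≈ -0.615

-0.615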